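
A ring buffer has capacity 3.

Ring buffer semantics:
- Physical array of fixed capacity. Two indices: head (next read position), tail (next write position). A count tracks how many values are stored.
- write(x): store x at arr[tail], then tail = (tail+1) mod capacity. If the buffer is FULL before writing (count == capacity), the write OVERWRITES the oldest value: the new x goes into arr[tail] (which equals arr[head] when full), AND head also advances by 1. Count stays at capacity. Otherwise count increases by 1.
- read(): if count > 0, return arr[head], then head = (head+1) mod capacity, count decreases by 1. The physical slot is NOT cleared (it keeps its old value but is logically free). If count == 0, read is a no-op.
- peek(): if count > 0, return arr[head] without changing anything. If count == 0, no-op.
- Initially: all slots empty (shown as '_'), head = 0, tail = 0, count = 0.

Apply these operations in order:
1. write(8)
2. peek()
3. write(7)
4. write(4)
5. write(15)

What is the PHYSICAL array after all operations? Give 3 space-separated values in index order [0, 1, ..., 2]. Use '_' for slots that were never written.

Answer: 15 7 4

Derivation:
After op 1 (write(8)): arr=[8 _ _] head=0 tail=1 count=1
After op 2 (peek()): arr=[8 _ _] head=0 tail=1 count=1
After op 3 (write(7)): arr=[8 7 _] head=0 tail=2 count=2
After op 4 (write(4)): arr=[8 7 4] head=0 tail=0 count=3
After op 5 (write(15)): arr=[15 7 4] head=1 tail=1 count=3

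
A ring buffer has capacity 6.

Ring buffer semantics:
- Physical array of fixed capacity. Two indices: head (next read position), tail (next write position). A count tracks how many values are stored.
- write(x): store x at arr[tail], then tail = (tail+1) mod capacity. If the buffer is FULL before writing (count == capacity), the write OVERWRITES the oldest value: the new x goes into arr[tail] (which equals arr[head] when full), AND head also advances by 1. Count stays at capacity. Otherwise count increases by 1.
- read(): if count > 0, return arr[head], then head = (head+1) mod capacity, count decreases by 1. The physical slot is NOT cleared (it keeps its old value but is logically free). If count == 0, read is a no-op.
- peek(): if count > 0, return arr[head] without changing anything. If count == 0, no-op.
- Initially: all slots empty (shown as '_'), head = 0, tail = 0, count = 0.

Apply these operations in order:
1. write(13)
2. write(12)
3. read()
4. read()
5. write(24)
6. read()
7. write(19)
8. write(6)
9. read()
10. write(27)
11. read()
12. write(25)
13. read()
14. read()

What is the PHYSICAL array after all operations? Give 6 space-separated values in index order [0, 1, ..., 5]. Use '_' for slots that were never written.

After op 1 (write(13)): arr=[13 _ _ _ _ _] head=0 tail=1 count=1
After op 2 (write(12)): arr=[13 12 _ _ _ _] head=0 tail=2 count=2
After op 3 (read()): arr=[13 12 _ _ _ _] head=1 tail=2 count=1
After op 4 (read()): arr=[13 12 _ _ _ _] head=2 tail=2 count=0
After op 5 (write(24)): arr=[13 12 24 _ _ _] head=2 tail=3 count=1
After op 6 (read()): arr=[13 12 24 _ _ _] head=3 tail=3 count=0
After op 7 (write(19)): arr=[13 12 24 19 _ _] head=3 tail=4 count=1
After op 8 (write(6)): arr=[13 12 24 19 6 _] head=3 tail=5 count=2
After op 9 (read()): arr=[13 12 24 19 6 _] head=4 tail=5 count=1
After op 10 (write(27)): arr=[13 12 24 19 6 27] head=4 tail=0 count=2
After op 11 (read()): arr=[13 12 24 19 6 27] head=5 tail=0 count=1
After op 12 (write(25)): arr=[25 12 24 19 6 27] head=5 tail=1 count=2
After op 13 (read()): arr=[25 12 24 19 6 27] head=0 tail=1 count=1
After op 14 (read()): arr=[25 12 24 19 6 27] head=1 tail=1 count=0

Answer: 25 12 24 19 6 27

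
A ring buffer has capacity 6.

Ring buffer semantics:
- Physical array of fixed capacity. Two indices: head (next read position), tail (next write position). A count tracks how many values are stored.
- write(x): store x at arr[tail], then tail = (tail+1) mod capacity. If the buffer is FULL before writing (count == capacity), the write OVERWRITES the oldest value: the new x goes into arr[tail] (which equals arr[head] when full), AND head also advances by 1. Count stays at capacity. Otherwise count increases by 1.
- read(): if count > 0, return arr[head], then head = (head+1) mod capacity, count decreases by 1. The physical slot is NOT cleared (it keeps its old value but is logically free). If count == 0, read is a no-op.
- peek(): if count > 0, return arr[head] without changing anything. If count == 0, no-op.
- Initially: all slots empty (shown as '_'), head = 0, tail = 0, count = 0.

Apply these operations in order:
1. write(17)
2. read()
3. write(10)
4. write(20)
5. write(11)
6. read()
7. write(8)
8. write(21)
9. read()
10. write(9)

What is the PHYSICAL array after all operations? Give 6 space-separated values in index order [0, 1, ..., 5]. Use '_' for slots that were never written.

After op 1 (write(17)): arr=[17 _ _ _ _ _] head=0 tail=1 count=1
After op 2 (read()): arr=[17 _ _ _ _ _] head=1 tail=1 count=0
After op 3 (write(10)): arr=[17 10 _ _ _ _] head=1 tail=2 count=1
After op 4 (write(20)): arr=[17 10 20 _ _ _] head=1 tail=3 count=2
After op 5 (write(11)): arr=[17 10 20 11 _ _] head=1 tail=4 count=3
After op 6 (read()): arr=[17 10 20 11 _ _] head=2 tail=4 count=2
After op 7 (write(8)): arr=[17 10 20 11 8 _] head=2 tail=5 count=3
After op 8 (write(21)): arr=[17 10 20 11 8 21] head=2 tail=0 count=4
After op 9 (read()): arr=[17 10 20 11 8 21] head=3 tail=0 count=3
After op 10 (write(9)): arr=[9 10 20 11 8 21] head=3 tail=1 count=4

Answer: 9 10 20 11 8 21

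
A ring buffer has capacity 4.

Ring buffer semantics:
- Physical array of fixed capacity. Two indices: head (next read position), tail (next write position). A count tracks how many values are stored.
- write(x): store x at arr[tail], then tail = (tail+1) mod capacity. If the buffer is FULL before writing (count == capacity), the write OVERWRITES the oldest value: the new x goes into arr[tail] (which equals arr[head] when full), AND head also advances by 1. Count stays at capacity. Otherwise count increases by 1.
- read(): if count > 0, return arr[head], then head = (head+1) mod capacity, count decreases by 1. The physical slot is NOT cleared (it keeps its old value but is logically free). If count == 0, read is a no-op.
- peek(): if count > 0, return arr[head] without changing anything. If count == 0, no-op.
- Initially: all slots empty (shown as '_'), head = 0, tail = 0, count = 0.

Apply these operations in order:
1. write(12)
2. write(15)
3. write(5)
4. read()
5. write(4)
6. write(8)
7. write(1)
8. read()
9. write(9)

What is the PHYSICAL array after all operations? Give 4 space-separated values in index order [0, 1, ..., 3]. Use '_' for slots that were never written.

Answer: 8 1 9 4

Derivation:
After op 1 (write(12)): arr=[12 _ _ _] head=0 tail=1 count=1
After op 2 (write(15)): arr=[12 15 _ _] head=0 tail=2 count=2
After op 3 (write(5)): arr=[12 15 5 _] head=0 tail=3 count=3
After op 4 (read()): arr=[12 15 5 _] head=1 tail=3 count=2
After op 5 (write(4)): arr=[12 15 5 4] head=1 tail=0 count=3
After op 6 (write(8)): arr=[8 15 5 4] head=1 tail=1 count=4
After op 7 (write(1)): arr=[8 1 5 4] head=2 tail=2 count=4
After op 8 (read()): arr=[8 1 5 4] head=3 tail=2 count=3
After op 9 (write(9)): arr=[8 1 9 4] head=3 tail=3 count=4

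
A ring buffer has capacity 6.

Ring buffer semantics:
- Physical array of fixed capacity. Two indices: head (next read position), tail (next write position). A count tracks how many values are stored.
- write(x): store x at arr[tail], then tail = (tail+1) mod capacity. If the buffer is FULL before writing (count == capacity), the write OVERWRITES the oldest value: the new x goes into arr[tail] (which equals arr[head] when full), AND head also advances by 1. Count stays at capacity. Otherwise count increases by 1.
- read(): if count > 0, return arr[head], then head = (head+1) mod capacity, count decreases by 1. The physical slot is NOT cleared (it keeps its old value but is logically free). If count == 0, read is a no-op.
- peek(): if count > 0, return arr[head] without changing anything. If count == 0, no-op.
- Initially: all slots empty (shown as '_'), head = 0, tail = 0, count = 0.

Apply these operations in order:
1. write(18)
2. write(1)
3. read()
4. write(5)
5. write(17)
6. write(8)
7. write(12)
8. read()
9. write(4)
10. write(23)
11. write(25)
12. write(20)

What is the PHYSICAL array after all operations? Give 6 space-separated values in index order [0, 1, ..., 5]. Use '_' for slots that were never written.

Answer: 4 23 25 20 8 12

Derivation:
After op 1 (write(18)): arr=[18 _ _ _ _ _] head=0 tail=1 count=1
After op 2 (write(1)): arr=[18 1 _ _ _ _] head=0 tail=2 count=2
After op 3 (read()): arr=[18 1 _ _ _ _] head=1 tail=2 count=1
After op 4 (write(5)): arr=[18 1 5 _ _ _] head=1 tail=3 count=2
After op 5 (write(17)): arr=[18 1 5 17 _ _] head=1 tail=4 count=3
After op 6 (write(8)): arr=[18 1 5 17 8 _] head=1 tail=5 count=4
After op 7 (write(12)): arr=[18 1 5 17 8 12] head=1 tail=0 count=5
After op 8 (read()): arr=[18 1 5 17 8 12] head=2 tail=0 count=4
After op 9 (write(4)): arr=[4 1 5 17 8 12] head=2 tail=1 count=5
After op 10 (write(23)): arr=[4 23 5 17 8 12] head=2 tail=2 count=6
After op 11 (write(25)): arr=[4 23 25 17 8 12] head=3 tail=3 count=6
After op 12 (write(20)): arr=[4 23 25 20 8 12] head=4 tail=4 count=6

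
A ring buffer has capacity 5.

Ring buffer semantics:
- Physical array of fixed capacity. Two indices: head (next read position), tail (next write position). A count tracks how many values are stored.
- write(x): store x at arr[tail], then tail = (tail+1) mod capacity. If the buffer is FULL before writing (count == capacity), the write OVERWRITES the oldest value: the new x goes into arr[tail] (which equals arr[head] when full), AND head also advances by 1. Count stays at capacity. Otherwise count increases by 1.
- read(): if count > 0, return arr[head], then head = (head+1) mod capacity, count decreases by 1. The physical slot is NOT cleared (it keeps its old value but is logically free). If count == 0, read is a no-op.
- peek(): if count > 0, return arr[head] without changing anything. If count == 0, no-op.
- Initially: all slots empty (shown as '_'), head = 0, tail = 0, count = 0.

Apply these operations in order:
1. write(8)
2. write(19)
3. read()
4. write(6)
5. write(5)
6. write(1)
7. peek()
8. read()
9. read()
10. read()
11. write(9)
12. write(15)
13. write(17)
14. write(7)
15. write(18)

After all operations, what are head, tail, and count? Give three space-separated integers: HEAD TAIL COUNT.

After op 1 (write(8)): arr=[8 _ _ _ _] head=0 tail=1 count=1
After op 2 (write(19)): arr=[8 19 _ _ _] head=0 tail=2 count=2
After op 3 (read()): arr=[8 19 _ _ _] head=1 tail=2 count=1
After op 4 (write(6)): arr=[8 19 6 _ _] head=1 tail=3 count=2
After op 5 (write(5)): arr=[8 19 6 5 _] head=1 tail=4 count=3
After op 6 (write(1)): arr=[8 19 6 5 1] head=1 tail=0 count=4
After op 7 (peek()): arr=[8 19 6 5 1] head=1 tail=0 count=4
After op 8 (read()): arr=[8 19 6 5 1] head=2 tail=0 count=3
After op 9 (read()): arr=[8 19 6 5 1] head=3 tail=0 count=2
After op 10 (read()): arr=[8 19 6 5 1] head=4 tail=0 count=1
After op 11 (write(9)): arr=[9 19 6 5 1] head=4 tail=1 count=2
After op 12 (write(15)): arr=[9 15 6 5 1] head=4 tail=2 count=3
After op 13 (write(17)): arr=[9 15 17 5 1] head=4 tail=3 count=4
After op 14 (write(7)): arr=[9 15 17 7 1] head=4 tail=4 count=5
After op 15 (write(18)): arr=[9 15 17 7 18] head=0 tail=0 count=5

Answer: 0 0 5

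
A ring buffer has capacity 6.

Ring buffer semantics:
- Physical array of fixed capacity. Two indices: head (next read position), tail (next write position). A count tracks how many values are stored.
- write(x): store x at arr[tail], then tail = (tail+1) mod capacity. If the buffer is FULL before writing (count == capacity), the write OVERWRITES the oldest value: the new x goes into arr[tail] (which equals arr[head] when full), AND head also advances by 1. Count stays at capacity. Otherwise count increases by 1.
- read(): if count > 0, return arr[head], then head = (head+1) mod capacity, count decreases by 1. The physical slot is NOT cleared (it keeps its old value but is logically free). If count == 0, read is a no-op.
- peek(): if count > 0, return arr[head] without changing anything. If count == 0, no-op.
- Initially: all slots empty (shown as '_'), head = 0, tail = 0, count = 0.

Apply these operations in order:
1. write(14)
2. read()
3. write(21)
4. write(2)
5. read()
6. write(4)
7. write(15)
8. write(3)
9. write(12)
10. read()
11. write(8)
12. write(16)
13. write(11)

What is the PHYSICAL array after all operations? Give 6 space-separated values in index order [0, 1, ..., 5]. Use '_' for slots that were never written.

After op 1 (write(14)): arr=[14 _ _ _ _ _] head=0 tail=1 count=1
After op 2 (read()): arr=[14 _ _ _ _ _] head=1 tail=1 count=0
After op 3 (write(21)): arr=[14 21 _ _ _ _] head=1 tail=2 count=1
After op 4 (write(2)): arr=[14 21 2 _ _ _] head=1 tail=3 count=2
After op 5 (read()): arr=[14 21 2 _ _ _] head=2 tail=3 count=1
After op 6 (write(4)): arr=[14 21 2 4 _ _] head=2 tail=4 count=2
After op 7 (write(15)): arr=[14 21 2 4 15 _] head=2 tail=5 count=3
After op 8 (write(3)): arr=[14 21 2 4 15 3] head=2 tail=0 count=4
After op 9 (write(12)): arr=[12 21 2 4 15 3] head=2 tail=1 count=5
After op 10 (read()): arr=[12 21 2 4 15 3] head=3 tail=1 count=4
After op 11 (write(8)): arr=[12 8 2 4 15 3] head=3 tail=2 count=5
After op 12 (write(16)): arr=[12 8 16 4 15 3] head=3 tail=3 count=6
After op 13 (write(11)): arr=[12 8 16 11 15 3] head=4 tail=4 count=6

Answer: 12 8 16 11 15 3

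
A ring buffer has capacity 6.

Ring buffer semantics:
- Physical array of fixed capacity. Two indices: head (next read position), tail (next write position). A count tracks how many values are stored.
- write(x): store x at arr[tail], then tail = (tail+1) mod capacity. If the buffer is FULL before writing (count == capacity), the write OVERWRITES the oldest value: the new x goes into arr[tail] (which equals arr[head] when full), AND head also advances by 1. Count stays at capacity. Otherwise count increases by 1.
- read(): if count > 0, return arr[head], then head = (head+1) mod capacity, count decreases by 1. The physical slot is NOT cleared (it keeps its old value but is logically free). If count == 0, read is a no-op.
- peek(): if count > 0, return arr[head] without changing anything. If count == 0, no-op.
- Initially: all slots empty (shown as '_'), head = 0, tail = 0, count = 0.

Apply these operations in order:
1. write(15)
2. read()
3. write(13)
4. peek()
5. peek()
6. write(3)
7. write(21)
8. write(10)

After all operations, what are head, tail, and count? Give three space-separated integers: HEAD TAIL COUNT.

After op 1 (write(15)): arr=[15 _ _ _ _ _] head=0 tail=1 count=1
After op 2 (read()): arr=[15 _ _ _ _ _] head=1 tail=1 count=0
After op 3 (write(13)): arr=[15 13 _ _ _ _] head=1 tail=2 count=1
After op 4 (peek()): arr=[15 13 _ _ _ _] head=1 tail=2 count=1
After op 5 (peek()): arr=[15 13 _ _ _ _] head=1 tail=2 count=1
After op 6 (write(3)): arr=[15 13 3 _ _ _] head=1 tail=3 count=2
After op 7 (write(21)): arr=[15 13 3 21 _ _] head=1 tail=4 count=3
After op 8 (write(10)): arr=[15 13 3 21 10 _] head=1 tail=5 count=4

Answer: 1 5 4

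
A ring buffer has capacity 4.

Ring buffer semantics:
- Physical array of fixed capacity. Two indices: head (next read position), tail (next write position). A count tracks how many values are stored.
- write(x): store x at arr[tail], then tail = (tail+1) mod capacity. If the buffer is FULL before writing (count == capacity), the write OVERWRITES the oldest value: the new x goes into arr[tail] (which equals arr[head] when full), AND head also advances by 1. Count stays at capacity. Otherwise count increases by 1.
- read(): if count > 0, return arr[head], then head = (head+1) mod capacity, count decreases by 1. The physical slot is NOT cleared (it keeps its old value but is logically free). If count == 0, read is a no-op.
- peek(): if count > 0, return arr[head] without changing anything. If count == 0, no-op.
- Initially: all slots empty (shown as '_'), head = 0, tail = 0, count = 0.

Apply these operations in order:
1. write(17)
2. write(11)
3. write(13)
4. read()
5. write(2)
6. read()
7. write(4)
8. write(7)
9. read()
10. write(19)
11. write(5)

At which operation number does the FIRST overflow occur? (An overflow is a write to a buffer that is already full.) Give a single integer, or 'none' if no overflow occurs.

After op 1 (write(17)): arr=[17 _ _ _] head=0 tail=1 count=1
After op 2 (write(11)): arr=[17 11 _ _] head=0 tail=2 count=2
After op 3 (write(13)): arr=[17 11 13 _] head=0 tail=3 count=3
After op 4 (read()): arr=[17 11 13 _] head=1 tail=3 count=2
After op 5 (write(2)): arr=[17 11 13 2] head=1 tail=0 count=3
After op 6 (read()): arr=[17 11 13 2] head=2 tail=0 count=2
After op 7 (write(4)): arr=[4 11 13 2] head=2 tail=1 count=3
After op 8 (write(7)): arr=[4 7 13 2] head=2 tail=2 count=4
After op 9 (read()): arr=[4 7 13 2] head=3 tail=2 count=3
After op 10 (write(19)): arr=[4 7 19 2] head=3 tail=3 count=4
After op 11 (write(5)): arr=[4 7 19 5] head=0 tail=0 count=4

Answer: 11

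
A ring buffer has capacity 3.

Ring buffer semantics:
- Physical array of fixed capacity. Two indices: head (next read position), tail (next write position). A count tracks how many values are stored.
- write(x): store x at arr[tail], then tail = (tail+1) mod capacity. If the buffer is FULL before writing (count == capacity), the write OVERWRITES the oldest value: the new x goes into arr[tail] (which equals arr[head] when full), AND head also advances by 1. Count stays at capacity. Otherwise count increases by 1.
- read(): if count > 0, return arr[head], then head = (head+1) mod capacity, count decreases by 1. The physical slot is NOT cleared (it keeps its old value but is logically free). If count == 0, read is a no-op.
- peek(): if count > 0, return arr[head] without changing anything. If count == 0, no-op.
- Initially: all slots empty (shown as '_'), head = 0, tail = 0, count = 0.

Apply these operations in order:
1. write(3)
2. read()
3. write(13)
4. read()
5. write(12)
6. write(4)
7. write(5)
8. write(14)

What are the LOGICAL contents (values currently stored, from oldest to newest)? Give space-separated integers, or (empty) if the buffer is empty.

Answer: 4 5 14

Derivation:
After op 1 (write(3)): arr=[3 _ _] head=0 tail=1 count=1
After op 2 (read()): arr=[3 _ _] head=1 tail=1 count=0
After op 3 (write(13)): arr=[3 13 _] head=1 tail=2 count=1
After op 4 (read()): arr=[3 13 _] head=2 tail=2 count=0
After op 5 (write(12)): arr=[3 13 12] head=2 tail=0 count=1
After op 6 (write(4)): arr=[4 13 12] head=2 tail=1 count=2
After op 7 (write(5)): arr=[4 5 12] head=2 tail=2 count=3
After op 8 (write(14)): arr=[4 5 14] head=0 tail=0 count=3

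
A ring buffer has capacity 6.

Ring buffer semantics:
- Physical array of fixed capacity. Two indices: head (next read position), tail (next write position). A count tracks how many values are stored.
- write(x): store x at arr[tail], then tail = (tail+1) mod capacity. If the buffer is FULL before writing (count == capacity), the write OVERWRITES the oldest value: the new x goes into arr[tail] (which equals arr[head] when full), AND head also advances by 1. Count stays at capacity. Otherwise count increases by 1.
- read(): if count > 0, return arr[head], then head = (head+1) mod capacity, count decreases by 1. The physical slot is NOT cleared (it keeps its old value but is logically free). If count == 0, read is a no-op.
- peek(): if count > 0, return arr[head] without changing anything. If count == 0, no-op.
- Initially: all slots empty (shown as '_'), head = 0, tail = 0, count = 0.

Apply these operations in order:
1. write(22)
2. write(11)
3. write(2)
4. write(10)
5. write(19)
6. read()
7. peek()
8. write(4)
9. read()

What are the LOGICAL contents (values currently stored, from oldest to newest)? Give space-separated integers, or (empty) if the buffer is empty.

After op 1 (write(22)): arr=[22 _ _ _ _ _] head=0 tail=1 count=1
After op 2 (write(11)): arr=[22 11 _ _ _ _] head=0 tail=2 count=2
After op 3 (write(2)): arr=[22 11 2 _ _ _] head=0 tail=3 count=3
After op 4 (write(10)): arr=[22 11 2 10 _ _] head=0 tail=4 count=4
After op 5 (write(19)): arr=[22 11 2 10 19 _] head=0 tail=5 count=5
After op 6 (read()): arr=[22 11 2 10 19 _] head=1 tail=5 count=4
After op 7 (peek()): arr=[22 11 2 10 19 _] head=1 tail=5 count=4
After op 8 (write(4)): arr=[22 11 2 10 19 4] head=1 tail=0 count=5
After op 9 (read()): arr=[22 11 2 10 19 4] head=2 tail=0 count=4

Answer: 2 10 19 4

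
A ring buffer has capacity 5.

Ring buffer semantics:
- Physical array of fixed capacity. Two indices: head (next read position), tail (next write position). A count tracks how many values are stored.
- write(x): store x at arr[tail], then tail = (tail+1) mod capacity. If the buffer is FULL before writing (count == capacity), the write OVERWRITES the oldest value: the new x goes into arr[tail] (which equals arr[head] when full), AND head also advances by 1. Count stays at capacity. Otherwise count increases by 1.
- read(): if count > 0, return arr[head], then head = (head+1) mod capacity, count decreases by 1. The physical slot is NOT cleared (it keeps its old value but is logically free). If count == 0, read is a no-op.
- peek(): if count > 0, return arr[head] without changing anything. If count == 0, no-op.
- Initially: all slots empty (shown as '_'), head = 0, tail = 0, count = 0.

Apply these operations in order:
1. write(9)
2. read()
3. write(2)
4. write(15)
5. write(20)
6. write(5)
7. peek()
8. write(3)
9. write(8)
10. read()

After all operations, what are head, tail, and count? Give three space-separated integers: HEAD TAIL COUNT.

After op 1 (write(9)): arr=[9 _ _ _ _] head=0 tail=1 count=1
After op 2 (read()): arr=[9 _ _ _ _] head=1 tail=1 count=0
After op 3 (write(2)): arr=[9 2 _ _ _] head=1 tail=2 count=1
After op 4 (write(15)): arr=[9 2 15 _ _] head=1 tail=3 count=2
After op 5 (write(20)): arr=[9 2 15 20 _] head=1 tail=4 count=3
After op 6 (write(5)): arr=[9 2 15 20 5] head=1 tail=0 count=4
After op 7 (peek()): arr=[9 2 15 20 5] head=1 tail=0 count=4
After op 8 (write(3)): arr=[3 2 15 20 5] head=1 tail=1 count=5
After op 9 (write(8)): arr=[3 8 15 20 5] head=2 tail=2 count=5
After op 10 (read()): arr=[3 8 15 20 5] head=3 tail=2 count=4

Answer: 3 2 4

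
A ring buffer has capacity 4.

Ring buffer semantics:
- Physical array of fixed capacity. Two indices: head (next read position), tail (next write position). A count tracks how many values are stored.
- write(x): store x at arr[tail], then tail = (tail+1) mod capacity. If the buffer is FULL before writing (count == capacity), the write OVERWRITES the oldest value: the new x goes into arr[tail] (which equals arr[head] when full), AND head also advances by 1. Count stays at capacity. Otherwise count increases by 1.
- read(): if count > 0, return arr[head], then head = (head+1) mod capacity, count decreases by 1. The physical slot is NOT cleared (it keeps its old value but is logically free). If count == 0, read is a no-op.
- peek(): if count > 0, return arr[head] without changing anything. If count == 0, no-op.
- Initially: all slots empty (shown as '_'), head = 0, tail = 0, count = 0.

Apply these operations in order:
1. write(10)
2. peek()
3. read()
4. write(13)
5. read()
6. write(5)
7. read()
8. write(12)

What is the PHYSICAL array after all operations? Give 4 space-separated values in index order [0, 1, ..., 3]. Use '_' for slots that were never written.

Answer: 10 13 5 12

Derivation:
After op 1 (write(10)): arr=[10 _ _ _] head=0 tail=1 count=1
After op 2 (peek()): arr=[10 _ _ _] head=0 tail=1 count=1
After op 3 (read()): arr=[10 _ _ _] head=1 tail=1 count=0
After op 4 (write(13)): arr=[10 13 _ _] head=1 tail=2 count=1
After op 5 (read()): arr=[10 13 _ _] head=2 tail=2 count=0
After op 6 (write(5)): arr=[10 13 5 _] head=2 tail=3 count=1
After op 7 (read()): arr=[10 13 5 _] head=3 tail=3 count=0
After op 8 (write(12)): arr=[10 13 5 12] head=3 tail=0 count=1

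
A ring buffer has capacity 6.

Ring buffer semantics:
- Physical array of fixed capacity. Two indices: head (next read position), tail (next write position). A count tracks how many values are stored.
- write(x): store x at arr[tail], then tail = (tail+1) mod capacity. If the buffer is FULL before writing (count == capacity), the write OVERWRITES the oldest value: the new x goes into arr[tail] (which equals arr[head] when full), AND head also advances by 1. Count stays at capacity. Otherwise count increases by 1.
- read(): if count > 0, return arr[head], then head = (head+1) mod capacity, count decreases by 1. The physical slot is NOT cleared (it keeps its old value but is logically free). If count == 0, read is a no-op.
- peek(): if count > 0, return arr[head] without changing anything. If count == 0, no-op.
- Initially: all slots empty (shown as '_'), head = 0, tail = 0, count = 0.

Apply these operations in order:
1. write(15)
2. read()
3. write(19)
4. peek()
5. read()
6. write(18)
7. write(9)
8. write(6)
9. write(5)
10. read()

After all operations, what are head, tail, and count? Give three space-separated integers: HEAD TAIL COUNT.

After op 1 (write(15)): arr=[15 _ _ _ _ _] head=0 tail=1 count=1
After op 2 (read()): arr=[15 _ _ _ _ _] head=1 tail=1 count=0
After op 3 (write(19)): arr=[15 19 _ _ _ _] head=1 tail=2 count=1
After op 4 (peek()): arr=[15 19 _ _ _ _] head=1 tail=2 count=1
After op 5 (read()): arr=[15 19 _ _ _ _] head=2 tail=2 count=0
After op 6 (write(18)): arr=[15 19 18 _ _ _] head=2 tail=3 count=1
After op 7 (write(9)): arr=[15 19 18 9 _ _] head=2 tail=4 count=2
After op 8 (write(6)): arr=[15 19 18 9 6 _] head=2 tail=5 count=3
After op 9 (write(5)): arr=[15 19 18 9 6 5] head=2 tail=0 count=4
After op 10 (read()): arr=[15 19 18 9 6 5] head=3 tail=0 count=3

Answer: 3 0 3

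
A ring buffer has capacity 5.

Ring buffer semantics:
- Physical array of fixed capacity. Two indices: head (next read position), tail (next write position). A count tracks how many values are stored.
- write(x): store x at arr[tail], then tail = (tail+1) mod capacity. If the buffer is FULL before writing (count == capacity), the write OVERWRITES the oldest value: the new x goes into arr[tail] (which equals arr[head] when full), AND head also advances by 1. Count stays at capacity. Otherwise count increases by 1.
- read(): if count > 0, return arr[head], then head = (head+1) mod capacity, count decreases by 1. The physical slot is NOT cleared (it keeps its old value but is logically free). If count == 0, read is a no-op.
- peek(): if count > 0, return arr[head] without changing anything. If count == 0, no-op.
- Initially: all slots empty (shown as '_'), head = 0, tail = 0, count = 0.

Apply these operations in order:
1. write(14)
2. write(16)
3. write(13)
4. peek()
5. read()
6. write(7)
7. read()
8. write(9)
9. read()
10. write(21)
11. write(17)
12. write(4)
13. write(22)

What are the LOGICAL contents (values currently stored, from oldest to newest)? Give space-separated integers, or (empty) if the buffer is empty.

Answer: 9 21 17 4 22

Derivation:
After op 1 (write(14)): arr=[14 _ _ _ _] head=0 tail=1 count=1
After op 2 (write(16)): arr=[14 16 _ _ _] head=0 tail=2 count=2
After op 3 (write(13)): arr=[14 16 13 _ _] head=0 tail=3 count=3
After op 4 (peek()): arr=[14 16 13 _ _] head=0 tail=3 count=3
After op 5 (read()): arr=[14 16 13 _ _] head=1 tail=3 count=2
After op 6 (write(7)): arr=[14 16 13 7 _] head=1 tail=4 count=3
After op 7 (read()): arr=[14 16 13 7 _] head=2 tail=4 count=2
After op 8 (write(9)): arr=[14 16 13 7 9] head=2 tail=0 count=3
After op 9 (read()): arr=[14 16 13 7 9] head=3 tail=0 count=2
After op 10 (write(21)): arr=[21 16 13 7 9] head=3 tail=1 count=3
After op 11 (write(17)): arr=[21 17 13 7 9] head=3 tail=2 count=4
After op 12 (write(4)): arr=[21 17 4 7 9] head=3 tail=3 count=5
After op 13 (write(22)): arr=[21 17 4 22 9] head=4 tail=4 count=5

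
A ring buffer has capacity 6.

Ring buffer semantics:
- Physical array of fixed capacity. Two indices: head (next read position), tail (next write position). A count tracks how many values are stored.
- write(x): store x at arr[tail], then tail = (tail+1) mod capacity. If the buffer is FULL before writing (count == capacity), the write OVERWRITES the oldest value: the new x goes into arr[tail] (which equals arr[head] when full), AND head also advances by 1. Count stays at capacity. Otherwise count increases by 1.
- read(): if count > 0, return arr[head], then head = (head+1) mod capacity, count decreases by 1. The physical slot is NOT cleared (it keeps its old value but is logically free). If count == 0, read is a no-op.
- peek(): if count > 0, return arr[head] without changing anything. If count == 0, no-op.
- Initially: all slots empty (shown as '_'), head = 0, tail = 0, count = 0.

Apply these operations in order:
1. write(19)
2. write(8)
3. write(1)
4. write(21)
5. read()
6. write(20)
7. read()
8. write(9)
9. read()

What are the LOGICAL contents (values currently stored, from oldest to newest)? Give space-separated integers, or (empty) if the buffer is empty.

After op 1 (write(19)): arr=[19 _ _ _ _ _] head=0 tail=1 count=1
After op 2 (write(8)): arr=[19 8 _ _ _ _] head=0 tail=2 count=2
After op 3 (write(1)): arr=[19 8 1 _ _ _] head=0 tail=3 count=3
After op 4 (write(21)): arr=[19 8 1 21 _ _] head=0 tail=4 count=4
After op 5 (read()): arr=[19 8 1 21 _ _] head=1 tail=4 count=3
After op 6 (write(20)): arr=[19 8 1 21 20 _] head=1 tail=5 count=4
After op 7 (read()): arr=[19 8 1 21 20 _] head=2 tail=5 count=3
After op 8 (write(9)): arr=[19 8 1 21 20 9] head=2 tail=0 count=4
After op 9 (read()): arr=[19 8 1 21 20 9] head=3 tail=0 count=3

Answer: 21 20 9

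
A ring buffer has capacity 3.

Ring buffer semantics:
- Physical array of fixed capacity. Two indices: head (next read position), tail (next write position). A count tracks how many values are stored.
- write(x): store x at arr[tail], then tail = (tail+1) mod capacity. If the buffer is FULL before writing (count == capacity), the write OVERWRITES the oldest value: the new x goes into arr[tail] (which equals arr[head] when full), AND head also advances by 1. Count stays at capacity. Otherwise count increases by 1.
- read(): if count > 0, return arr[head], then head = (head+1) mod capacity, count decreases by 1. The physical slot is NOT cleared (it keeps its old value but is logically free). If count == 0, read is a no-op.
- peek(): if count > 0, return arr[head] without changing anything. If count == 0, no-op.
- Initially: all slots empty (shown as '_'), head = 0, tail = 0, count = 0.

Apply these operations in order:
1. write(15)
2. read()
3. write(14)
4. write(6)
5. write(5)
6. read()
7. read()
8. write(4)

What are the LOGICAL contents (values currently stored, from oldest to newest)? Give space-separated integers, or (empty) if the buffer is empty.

After op 1 (write(15)): arr=[15 _ _] head=0 tail=1 count=1
After op 2 (read()): arr=[15 _ _] head=1 tail=1 count=0
After op 3 (write(14)): arr=[15 14 _] head=1 tail=2 count=1
After op 4 (write(6)): arr=[15 14 6] head=1 tail=0 count=2
After op 5 (write(5)): arr=[5 14 6] head=1 tail=1 count=3
After op 6 (read()): arr=[5 14 6] head=2 tail=1 count=2
After op 7 (read()): arr=[5 14 6] head=0 tail=1 count=1
After op 8 (write(4)): arr=[5 4 6] head=0 tail=2 count=2

Answer: 5 4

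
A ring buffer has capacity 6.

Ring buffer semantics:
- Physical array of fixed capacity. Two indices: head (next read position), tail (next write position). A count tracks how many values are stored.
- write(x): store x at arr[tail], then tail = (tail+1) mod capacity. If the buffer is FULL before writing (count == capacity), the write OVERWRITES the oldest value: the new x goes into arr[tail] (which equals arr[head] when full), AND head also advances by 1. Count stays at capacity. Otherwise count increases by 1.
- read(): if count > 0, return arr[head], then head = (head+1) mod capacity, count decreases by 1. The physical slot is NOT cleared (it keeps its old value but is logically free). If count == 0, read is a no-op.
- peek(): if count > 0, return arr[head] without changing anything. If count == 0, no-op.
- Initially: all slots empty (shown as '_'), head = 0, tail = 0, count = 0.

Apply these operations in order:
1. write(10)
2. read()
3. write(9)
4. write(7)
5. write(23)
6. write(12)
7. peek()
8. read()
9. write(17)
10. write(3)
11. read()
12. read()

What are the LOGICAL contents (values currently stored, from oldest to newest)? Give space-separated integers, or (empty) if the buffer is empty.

After op 1 (write(10)): arr=[10 _ _ _ _ _] head=0 tail=1 count=1
After op 2 (read()): arr=[10 _ _ _ _ _] head=1 tail=1 count=0
After op 3 (write(9)): arr=[10 9 _ _ _ _] head=1 tail=2 count=1
After op 4 (write(7)): arr=[10 9 7 _ _ _] head=1 tail=3 count=2
After op 5 (write(23)): arr=[10 9 7 23 _ _] head=1 tail=4 count=3
After op 6 (write(12)): arr=[10 9 7 23 12 _] head=1 tail=5 count=4
After op 7 (peek()): arr=[10 9 7 23 12 _] head=1 tail=5 count=4
After op 8 (read()): arr=[10 9 7 23 12 _] head=2 tail=5 count=3
After op 9 (write(17)): arr=[10 9 7 23 12 17] head=2 tail=0 count=4
After op 10 (write(3)): arr=[3 9 7 23 12 17] head=2 tail=1 count=5
After op 11 (read()): arr=[3 9 7 23 12 17] head=3 tail=1 count=4
After op 12 (read()): arr=[3 9 7 23 12 17] head=4 tail=1 count=3

Answer: 12 17 3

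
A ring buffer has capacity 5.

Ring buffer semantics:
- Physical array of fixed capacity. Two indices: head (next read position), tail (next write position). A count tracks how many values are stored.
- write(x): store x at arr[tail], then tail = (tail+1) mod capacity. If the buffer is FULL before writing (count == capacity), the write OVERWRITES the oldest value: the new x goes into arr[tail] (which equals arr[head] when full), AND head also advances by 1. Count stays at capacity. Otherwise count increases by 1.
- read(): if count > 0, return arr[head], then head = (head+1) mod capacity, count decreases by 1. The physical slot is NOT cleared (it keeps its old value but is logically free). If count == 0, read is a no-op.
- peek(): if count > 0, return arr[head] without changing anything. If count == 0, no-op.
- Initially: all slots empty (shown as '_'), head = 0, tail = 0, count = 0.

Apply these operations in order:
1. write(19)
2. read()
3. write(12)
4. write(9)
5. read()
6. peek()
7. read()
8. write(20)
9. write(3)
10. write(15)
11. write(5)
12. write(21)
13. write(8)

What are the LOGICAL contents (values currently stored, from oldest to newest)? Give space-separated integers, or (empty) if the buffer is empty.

Answer: 3 15 5 21 8

Derivation:
After op 1 (write(19)): arr=[19 _ _ _ _] head=0 tail=1 count=1
After op 2 (read()): arr=[19 _ _ _ _] head=1 tail=1 count=0
After op 3 (write(12)): arr=[19 12 _ _ _] head=1 tail=2 count=1
After op 4 (write(9)): arr=[19 12 9 _ _] head=1 tail=3 count=2
After op 5 (read()): arr=[19 12 9 _ _] head=2 tail=3 count=1
After op 6 (peek()): arr=[19 12 9 _ _] head=2 tail=3 count=1
After op 7 (read()): arr=[19 12 9 _ _] head=3 tail=3 count=0
After op 8 (write(20)): arr=[19 12 9 20 _] head=3 tail=4 count=1
After op 9 (write(3)): arr=[19 12 9 20 3] head=3 tail=0 count=2
After op 10 (write(15)): arr=[15 12 9 20 3] head=3 tail=1 count=3
After op 11 (write(5)): arr=[15 5 9 20 3] head=3 tail=2 count=4
After op 12 (write(21)): arr=[15 5 21 20 3] head=3 tail=3 count=5
After op 13 (write(8)): arr=[15 5 21 8 3] head=4 tail=4 count=5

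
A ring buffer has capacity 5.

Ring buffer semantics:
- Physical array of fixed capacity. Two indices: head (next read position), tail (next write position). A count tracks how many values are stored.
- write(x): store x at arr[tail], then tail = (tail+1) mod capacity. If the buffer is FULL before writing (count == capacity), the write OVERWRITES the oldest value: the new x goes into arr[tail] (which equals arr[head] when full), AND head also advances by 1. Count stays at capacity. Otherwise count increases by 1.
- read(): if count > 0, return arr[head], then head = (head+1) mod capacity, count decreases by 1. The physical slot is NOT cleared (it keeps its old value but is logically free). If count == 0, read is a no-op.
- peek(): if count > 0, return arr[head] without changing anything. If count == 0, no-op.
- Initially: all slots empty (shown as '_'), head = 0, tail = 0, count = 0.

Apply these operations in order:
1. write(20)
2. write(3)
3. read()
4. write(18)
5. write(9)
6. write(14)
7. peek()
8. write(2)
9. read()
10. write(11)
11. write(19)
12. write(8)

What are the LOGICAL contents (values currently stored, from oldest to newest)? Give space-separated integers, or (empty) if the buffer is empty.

Answer: 14 2 11 19 8

Derivation:
After op 1 (write(20)): arr=[20 _ _ _ _] head=0 tail=1 count=1
After op 2 (write(3)): arr=[20 3 _ _ _] head=0 tail=2 count=2
After op 3 (read()): arr=[20 3 _ _ _] head=1 tail=2 count=1
After op 4 (write(18)): arr=[20 3 18 _ _] head=1 tail=3 count=2
After op 5 (write(9)): arr=[20 3 18 9 _] head=1 tail=4 count=3
After op 6 (write(14)): arr=[20 3 18 9 14] head=1 tail=0 count=4
After op 7 (peek()): arr=[20 3 18 9 14] head=1 tail=0 count=4
After op 8 (write(2)): arr=[2 3 18 9 14] head=1 tail=1 count=5
After op 9 (read()): arr=[2 3 18 9 14] head=2 tail=1 count=4
After op 10 (write(11)): arr=[2 11 18 9 14] head=2 tail=2 count=5
After op 11 (write(19)): arr=[2 11 19 9 14] head=3 tail=3 count=5
After op 12 (write(8)): arr=[2 11 19 8 14] head=4 tail=4 count=5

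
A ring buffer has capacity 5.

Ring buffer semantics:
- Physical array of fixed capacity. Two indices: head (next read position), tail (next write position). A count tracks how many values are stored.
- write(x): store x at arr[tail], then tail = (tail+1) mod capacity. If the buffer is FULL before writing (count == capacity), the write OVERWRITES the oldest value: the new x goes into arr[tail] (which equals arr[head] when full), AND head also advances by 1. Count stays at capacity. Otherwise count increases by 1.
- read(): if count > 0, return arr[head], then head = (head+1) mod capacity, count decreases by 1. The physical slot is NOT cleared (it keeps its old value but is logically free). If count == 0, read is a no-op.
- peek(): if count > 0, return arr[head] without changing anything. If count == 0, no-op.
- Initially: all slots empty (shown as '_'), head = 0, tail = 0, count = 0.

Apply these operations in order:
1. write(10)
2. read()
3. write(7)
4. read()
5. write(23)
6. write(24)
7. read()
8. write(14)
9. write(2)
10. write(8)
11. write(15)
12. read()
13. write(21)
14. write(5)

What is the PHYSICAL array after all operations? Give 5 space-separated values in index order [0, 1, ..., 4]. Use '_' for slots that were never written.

After op 1 (write(10)): arr=[10 _ _ _ _] head=0 tail=1 count=1
After op 2 (read()): arr=[10 _ _ _ _] head=1 tail=1 count=0
After op 3 (write(7)): arr=[10 7 _ _ _] head=1 tail=2 count=1
After op 4 (read()): arr=[10 7 _ _ _] head=2 tail=2 count=0
After op 5 (write(23)): arr=[10 7 23 _ _] head=2 tail=3 count=1
After op 6 (write(24)): arr=[10 7 23 24 _] head=2 tail=4 count=2
After op 7 (read()): arr=[10 7 23 24 _] head=3 tail=4 count=1
After op 8 (write(14)): arr=[10 7 23 24 14] head=3 tail=0 count=2
After op 9 (write(2)): arr=[2 7 23 24 14] head=3 tail=1 count=3
After op 10 (write(8)): arr=[2 8 23 24 14] head=3 tail=2 count=4
After op 11 (write(15)): arr=[2 8 15 24 14] head=3 tail=3 count=5
After op 12 (read()): arr=[2 8 15 24 14] head=4 tail=3 count=4
After op 13 (write(21)): arr=[2 8 15 21 14] head=4 tail=4 count=5
After op 14 (write(5)): arr=[2 8 15 21 5] head=0 tail=0 count=5

Answer: 2 8 15 21 5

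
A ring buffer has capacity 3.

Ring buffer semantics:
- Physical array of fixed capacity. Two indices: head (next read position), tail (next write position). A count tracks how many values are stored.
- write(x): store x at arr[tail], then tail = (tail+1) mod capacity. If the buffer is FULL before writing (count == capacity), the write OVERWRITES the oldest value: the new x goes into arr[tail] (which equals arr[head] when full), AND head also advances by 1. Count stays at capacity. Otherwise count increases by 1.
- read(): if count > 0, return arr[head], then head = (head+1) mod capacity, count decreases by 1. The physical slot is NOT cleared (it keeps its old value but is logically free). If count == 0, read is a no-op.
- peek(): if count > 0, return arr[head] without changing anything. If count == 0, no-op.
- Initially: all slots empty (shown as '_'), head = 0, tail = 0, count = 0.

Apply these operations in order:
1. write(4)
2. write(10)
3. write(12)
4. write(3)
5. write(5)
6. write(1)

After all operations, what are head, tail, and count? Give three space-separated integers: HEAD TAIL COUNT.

After op 1 (write(4)): arr=[4 _ _] head=0 tail=1 count=1
After op 2 (write(10)): arr=[4 10 _] head=0 tail=2 count=2
After op 3 (write(12)): arr=[4 10 12] head=0 tail=0 count=3
After op 4 (write(3)): arr=[3 10 12] head=1 tail=1 count=3
After op 5 (write(5)): arr=[3 5 12] head=2 tail=2 count=3
After op 6 (write(1)): arr=[3 5 1] head=0 tail=0 count=3

Answer: 0 0 3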